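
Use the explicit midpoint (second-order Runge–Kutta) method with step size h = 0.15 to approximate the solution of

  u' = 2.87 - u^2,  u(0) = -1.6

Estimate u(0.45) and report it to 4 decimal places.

-1.3133

Midpoint: k1 = f(s_n, u_n); k2 = f(s_n + h/2, u_n + (h/2)·k1); u_{n+1} = u_n + h·k2.
s=0.000000, u=-1.600000:
  k1 = f(0.000000, -1.600000) = 0.310000
  k2 = f(0.075000, -1.576750) = 0.383859
  u ← -1.600000 + 0.15·0.383859 = -1.542421
s=0.150000, u=-1.542421:
  k1 = f(0.150000, -1.542421) = 0.490937
  k2 = f(0.225000, -1.505601) = 0.603166
  u ← -1.542421 + 0.15·0.603166 = -1.451946
s=0.300000, u=-1.451946:
  k1 = f(0.300000, -1.451946) = 0.761852
  k2 = f(0.375000, -1.394807) = 0.924513
  u ← -1.451946 + 0.15·0.924513 = -1.313269
u(0.45) ≈ -1.3133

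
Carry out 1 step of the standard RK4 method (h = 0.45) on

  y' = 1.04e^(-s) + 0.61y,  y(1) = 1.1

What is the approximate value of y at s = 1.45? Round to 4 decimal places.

RK4: k1 = f(s_n, y_n); k2 = f(s_n + h/2, y_n + (h/2)·k1); k3 = f(s_n + h/2, y_n + (h/2)·k2); k4 = f(s_n + h, y_n + h·k3); y_{n+1} = y_n + (h/6)·(k1 + 2k2 + 2k3 + k4).
s=1.000000, y=1.100000:
  k1 = f(1.000000, 1.100000) = 1.053595
  k2 = f(1.225000, 1.337059) = 1.121114
  k3 = f(1.225000, 1.352251) = 1.130381
  k4 = f(1.450000, 1.608671) = 1.225243
  y ← 1.100000 + (0.45/6)·(k1 + 2k2 + 2k3 + k4) = 1.608637
y(1.45) ≈ 1.6086

1.6086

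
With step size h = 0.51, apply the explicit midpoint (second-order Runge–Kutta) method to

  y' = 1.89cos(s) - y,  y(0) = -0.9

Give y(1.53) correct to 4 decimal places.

0.5000

Midpoint: k1 = f(s_n, y_n); k2 = f(s_n + h/2, y_n + (h/2)·k1); y_{n+1} = y_n + h·k2.
s=0.000000, y=-0.900000:
  k1 = f(0.000000, -0.900000) = 2.790000
  k2 = f(0.255000, -0.188550) = 2.017434
  y ← -0.900000 + 0.51·2.017434 = 0.128891
s=0.510000, y=0.128891:
  k1 = f(0.510000, 0.128891) = 1.520596
  k2 = f(0.765000, 0.516643) = 0.846770
  y ← 0.128891 + 0.51·0.846770 = 0.560744
s=1.020000, y=0.560744:
  k1 = f(1.020000, 0.560744) = 0.428418
  k2 = f(1.275000, 0.669990) = -0.119052
  y ← 0.560744 + 0.51·(-0.119052) = 0.500027
y(1.53) ≈ 0.5000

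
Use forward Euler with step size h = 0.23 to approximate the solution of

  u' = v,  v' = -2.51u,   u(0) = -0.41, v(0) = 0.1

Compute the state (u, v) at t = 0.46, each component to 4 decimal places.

-0.3096, 0.5601

Euler on (u,v): u_{n+1} = u_n + h·u', v_{n+1} = v_n + h·v'.
0.000000: (-0.410000, 0.100000); f=(0.100000, 1.029100) → (-0.387000, 0.336693)
0.230000: (-0.387000, 0.336693); f=(0.336693, 0.971370) → (-0.309561, 0.560108)
(u(0.46), v(0.46)) ≈ (-0.3096, 0.5601)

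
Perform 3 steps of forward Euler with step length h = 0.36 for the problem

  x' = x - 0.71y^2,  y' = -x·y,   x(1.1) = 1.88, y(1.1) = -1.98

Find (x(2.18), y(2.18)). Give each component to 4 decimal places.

2.7130, -0.0779

Euler on (x,y): x_{n+1} = x_n + h·x', y_{n+1} = y_n + h·y'.
1.100000: (1.880000, -1.980000); f=(-0.903484, 3.722400) → (1.554746, -0.639936)
1.460000: (1.554746, -0.639936); f=(1.263988, 0.994938) → (2.009781, -0.281758)
1.820000: (2.009781, -0.281758); f=(1.953416, 0.566273) → (2.713011, -0.077900)
(x(2.18), y(2.18)) ≈ (2.7130, -0.0779)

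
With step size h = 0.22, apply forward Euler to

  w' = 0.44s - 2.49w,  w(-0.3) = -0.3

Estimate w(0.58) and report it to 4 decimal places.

Euler: w_{n+1} = w_n + h·f(s_n, w_n).
s=-0.300000, w=-0.300000: f=0.615000 → w ← -0.300000 + 0.22·0.615000 = -0.164700
s=-0.080000, w=-0.164700: f=0.374903 → w ← -0.164700 + 0.22·0.374903 = -0.082221
s=0.140000, w=-0.082221: f=0.266331 → w ← -0.082221 + 0.22·0.266331 = -0.023628
s=0.360000, w=-0.023628: f=0.217235 → w ← -0.023628 + 0.22·0.217235 = 0.024163
w(0.58) ≈ 0.0242

0.0242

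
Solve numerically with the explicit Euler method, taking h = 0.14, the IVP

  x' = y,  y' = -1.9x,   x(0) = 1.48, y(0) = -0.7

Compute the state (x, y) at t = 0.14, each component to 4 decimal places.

Euler on (x,y): x_{n+1} = x_n + h·x', y_{n+1} = y_n + h·y'.
0.000000: (1.480000, -0.700000); f=(-0.700000, -2.812000) → (1.382000, -1.093680)
(x(0.14), y(0.14)) ≈ (1.3820, -1.0937)

1.3820, -1.0937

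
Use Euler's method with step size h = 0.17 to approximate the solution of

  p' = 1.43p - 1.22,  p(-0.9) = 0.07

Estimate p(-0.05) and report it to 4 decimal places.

Euler: p_{n+1} = p_n + h·f(t_n, p_n).
t=-0.900000, p=0.070000: f=-1.119900 → p ← 0.070000 + 0.17·(-1.119900) = -0.120383
t=-0.730000, p=-0.120383: f=-1.392148 → p ← -0.120383 + 0.17·(-1.392148) = -0.357048
t=-0.560000, p=-0.357048: f=-1.730579 → p ← -0.357048 + 0.17·(-1.730579) = -0.651247
t=-0.390000, p=-0.651247: f=-2.151282 → p ← -0.651247 + 0.17·(-2.151282) = -1.016965
t=-0.220000, p=-1.016965: f=-2.674259 → p ← -1.016965 + 0.17·(-2.674259) = -1.471589
p(-0.05) ≈ -1.4716

-1.4716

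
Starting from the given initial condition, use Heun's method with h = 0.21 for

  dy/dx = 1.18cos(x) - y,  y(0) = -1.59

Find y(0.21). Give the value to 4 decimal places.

Heun: k1 = f(x_n, y_n); k2 = f(x_n + h, y_n + h·k1); y_{n+1} = y_n + (h/2)·(k1 + k2).
x=0.000000, y=-1.590000:
  k1 = f(0.000000, -1.590000) = 2.770000
  k2 = f(0.210000, -1.008300) = 2.162376
  y ← -1.590000 + (0.21/2)·(2.770000 + 2.162376) = -1.072100
y(0.21) ≈ -1.0721

-1.0721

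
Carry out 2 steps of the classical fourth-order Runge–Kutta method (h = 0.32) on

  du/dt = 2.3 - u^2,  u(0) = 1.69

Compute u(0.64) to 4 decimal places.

1.5412

RK4: k1 = f(t_n, u_n); k2 = f(t_n + h/2, u_n + (h/2)·k1); k3 = f(t_n + h/2, u_n + (h/2)·k2); k4 = f(t_n + h, u_n + h·k3); u_{n+1} = u_n + (h/6)·(k1 + 2k2 + 2k3 + k4).
t=0.000000, u=1.690000:
  k1 = f(0.000000, 1.690000) = -0.556100
  k2 = f(0.160000, 1.601024) = -0.263278
  k3 = f(0.160000, 1.647876) = -0.415494
  k4 = f(0.320000, 1.557042) = -0.124380
  u ← 1.690000 + (0.32/6)·(k1 + 2k2 + 2k3 + k4) = 1.581305
t=0.320000, u=1.581305:
  k1 = f(0.320000, 1.581305) = -0.200527
  k2 = f(0.480000, 1.549221) = -0.100086
  k3 = f(0.480000, 1.565292) = -0.150138
  k4 = f(0.640000, 1.533261) = -0.050890
  u ← 1.581305 + (0.32/6)·(k1 + 2k2 + 2k3 + k4) = 1.541206
u(0.64) ≈ 1.5412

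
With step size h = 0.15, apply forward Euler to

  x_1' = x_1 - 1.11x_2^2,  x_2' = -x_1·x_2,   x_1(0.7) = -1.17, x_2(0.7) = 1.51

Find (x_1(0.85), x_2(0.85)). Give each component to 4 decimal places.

-1.7251, 1.7750

Euler on (x_1,x_2): x_1_{n+1} = x_1_n + h·x_1', x_2_{n+1} = x_2_n + h·x_2'.
0.700000: (-1.170000, 1.510000); f=(-3.700911, 1.766700) → (-1.725137, 1.775005)
(x_1(0.85), x_2(0.85)) ≈ (-1.7251, 1.7750)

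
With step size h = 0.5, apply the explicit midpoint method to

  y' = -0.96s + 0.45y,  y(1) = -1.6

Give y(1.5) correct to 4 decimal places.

Midpoint: k1 = f(s_n, y_n); k2 = f(s_n + h/2, y_n + (h/2)·k1); y_{n+1} = y_n + h·k2.
s=1.000000, y=-1.600000:
  k1 = f(1.000000, -1.600000) = -1.680000
  k2 = f(1.250000, -2.020000) = -2.109000
  y ← -1.600000 + 0.5·(-2.109000) = -2.654500
y(1.5) ≈ -2.6545

-2.6545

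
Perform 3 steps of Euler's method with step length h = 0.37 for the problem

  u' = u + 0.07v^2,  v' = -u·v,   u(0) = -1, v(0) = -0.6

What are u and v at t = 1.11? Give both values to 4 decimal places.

-2.4903, -2.0802

Euler on (u,v): u_{n+1} = u_n + h·u', v_{n+1} = v_n + h·v'.
0.000000: (-1.000000, -0.600000); f=(-0.974800, -0.600000) → (-1.360676, -0.822000)
0.370000: (-1.360676, -0.822000); f=(-1.313378, -1.118476) → (-1.846626, -1.235836)
0.740000: (-1.846626, -1.235836); f=(-1.739716, -2.282127) → (-2.490321, -2.080223)
(u(1.11), v(1.11)) ≈ (-2.4903, -2.0802)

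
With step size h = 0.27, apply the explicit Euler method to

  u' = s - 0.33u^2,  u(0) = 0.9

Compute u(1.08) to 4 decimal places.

Euler: u_{n+1} = u_n + h·f(s_n, u_n).
s=0.000000, u=0.900000: f=-0.267300 → u ← 0.900000 + 0.27·(-0.267300) = 0.827829
s=0.270000, u=0.827829: f=0.043851 → u ← 0.827829 + 0.27·0.043851 = 0.839669
s=0.540000, u=0.839669: f=0.307336 → u ← 0.839669 + 0.27·0.307336 = 0.922649
s=0.810000, u=0.922649: f=0.529077 → u ← 0.922649 + 0.27·0.529077 = 1.065500
u(1.08) ≈ 1.0655

1.0655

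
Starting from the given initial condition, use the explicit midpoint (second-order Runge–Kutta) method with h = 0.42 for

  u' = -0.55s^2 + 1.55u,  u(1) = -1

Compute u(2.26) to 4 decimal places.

Midpoint: k1 = f(s_n, u_n); k2 = f(s_n + h/2, u_n + (h/2)·k1); u_{n+1} = u_n + h·k2.
s=1.000000, u=-1.000000:
  k1 = f(1.000000, -1.000000) = -2.100000
  k2 = f(1.210000, -1.441000) = -3.038805
  u ← -1.000000 + 0.42·(-3.038805) = -2.276298
s=1.420000, u=-2.276298:
  k1 = f(1.420000, -2.276298) = -4.637282
  k2 = f(1.630000, -3.250127) = -6.498992
  u ← -2.276298 + 0.42·(-6.498992) = -5.005875
s=1.840000, u=-5.005875:
  k1 = f(1.840000, -5.005875) = -9.621186
  k2 = f(2.050000, -7.026324) = -13.202177
  u ← -5.005875 + 0.42·(-13.202177) = -10.550789
u(2.26) ≈ -10.5508

-10.5508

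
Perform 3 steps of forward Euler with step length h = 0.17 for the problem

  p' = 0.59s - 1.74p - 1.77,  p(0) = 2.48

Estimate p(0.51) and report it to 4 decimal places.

0.2501

Euler: p_{n+1} = p_n + h·f(s_n, p_n).
s=0.000000, p=2.480000: f=-6.085200 → p ← 2.480000 + 0.17·(-6.085200) = 1.445516
s=0.170000, p=1.445516: f=-4.184898 → p ← 1.445516 + 0.17·(-4.184898) = 0.734083
s=0.340000, p=0.734083: f=-2.846705 → p ← 0.734083 + 0.17·(-2.846705) = 0.250144
p(0.51) ≈ 0.2501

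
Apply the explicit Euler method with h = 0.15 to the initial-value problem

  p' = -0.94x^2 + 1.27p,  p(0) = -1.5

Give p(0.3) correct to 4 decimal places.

Euler: p_{n+1} = p_n + h·f(x_n, p_n).
x=0.000000, p=-1.500000: f=-1.905000 → p ← -1.500000 + 0.15·(-1.905000) = -1.785750
x=0.150000, p=-1.785750: f=-2.289052 → p ← -1.785750 + 0.15·(-2.289052) = -2.129108
p(0.3) ≈ -2.1291

-2.1291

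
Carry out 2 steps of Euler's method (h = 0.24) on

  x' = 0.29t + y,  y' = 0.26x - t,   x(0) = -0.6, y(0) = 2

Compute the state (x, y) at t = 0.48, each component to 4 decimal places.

Euler on (x,y): x_{n+1} = x_n + h·x', y_{n+1} = y_n + h·y'.
0.000000: (-0.600000, 2.000000); f=(2.000000, -0.156000) → (-0.120000, 1.962560)
0.240000: (-0.120000, 1.962560); f=(2.032160, -0.271200) → (0.367718, 1.897472)
(x(0.48), y(0.48)) ≈ (0.3677, 1.8975)

0.3677, 1.8975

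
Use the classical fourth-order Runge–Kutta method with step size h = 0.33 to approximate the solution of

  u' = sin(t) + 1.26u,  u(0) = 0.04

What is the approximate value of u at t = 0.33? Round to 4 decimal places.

0.1229

RK4: k1 = f(t_n, u_n); k2 = f(t_n + h/2, u_n + (h/2)·k1); k3 = f(t_n + h/2, u_n + (h/2)·k2); k4 = f(t_n + h, u_n + h·k3); u_{n+1} = u_n + (h/6)·(k1 + 2k2 + 2k3 + k4).
t=0.000000, u=0.040000:
  k1 = f(0.000000, 0.040000) = 0.050400
  k2 = f(0.165000, 0.048316) = 0.225130
  k3 = f(0.165000, 0.077147) = 0.261457
  k4 = f(0.330000, 0.126281) = 0.483157
  u ← 0.040000 + (0.33/6)·(k1 + 2k2 + 2k3 + k4) = 0.122870
u(0.33) ≈ 0.1229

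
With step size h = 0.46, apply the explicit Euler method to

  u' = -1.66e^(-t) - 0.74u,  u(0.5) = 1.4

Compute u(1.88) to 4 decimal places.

Euler: u_{n+1} = u_n + h·f(t_n, u_n).
t=0.500000, u=1.400000: f=-2.042841 → u ← 1.400000 + 0.46·(-2.042841) = 0.460293
t=0.960000, u=0.460293: f=-0.976219 → u ← 0.460293 + 0.46·(-0.976219) = 0.011232
t=1.420000, u=0.011232: f=-0.409557 → u ← 0.011232 + 0.46·(-0.409557) = -0.177164
u(1.88) ≈ -0.1772

-0.1772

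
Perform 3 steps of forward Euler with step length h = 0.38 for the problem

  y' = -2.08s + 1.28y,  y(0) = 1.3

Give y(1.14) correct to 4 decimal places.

Euler: y_{n+1} = y_n + h·f(s_n, y_n).
s=0.000000, y=1.300000: f=1.664000 → y ← 1.300000 + 0.38·1.664000 = 1.932320
s=0.380000, y=1.932320: f=1.682970 → y ← 1.932320 + 0.38·1.682970 = 2.571848
s=0.760000, y=2.571848: f=1.711166 → y ← 2.571848 + 0.38·1.711166 = 3.222092
y(1.14) ≈ 3.2221

3.2221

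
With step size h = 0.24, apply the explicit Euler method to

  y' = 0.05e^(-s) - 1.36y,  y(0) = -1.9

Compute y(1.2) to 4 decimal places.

-0.2462

Euler: y_{n+1} = y_n + h·f(s_n, y_n).
s=0.000000, y=-1.900000: f=2.634000 → y ← -1.900000 + 0.24·2.634000 = -1.267840
s=0.240000, y=-1.267840: f=1.763594 → y ← -1.267840 + 0.24·1.763594 = -0.844577
s=0.480000, y=-0.844577: f=1.179565 → y ← -0.844577 + 0.24·1.179565 = -0.561482
s=0.720000, y=-0.561482: f=0.787953 → y ← -0.561482 + 0.24·0.787953 = -0.372373
s=0.960000, y=-0.372373: f=0.525572 → y ← -0.372373 + 0.24·0.525572 = -0.246236
y(1.2) ≈ -0.2462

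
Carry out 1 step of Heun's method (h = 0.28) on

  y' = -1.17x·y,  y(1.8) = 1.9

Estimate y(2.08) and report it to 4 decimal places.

Heun: k1 = f(x_n, y_n); k2 = f(x_n + h, y_n + h·k1); y_{n+1} = y_n + (h/2)·(k1 + k2).
x=1.800000, y=1.900000:
  k1 = f(1.800000, 1.900000) = -4.001400
  k2 = f(2.080000, 0.779608) = -1.897254
  y ← 1.900000 + (0.28/2)·(-4.001400 + (-1.897254)) = 1.074188
y(2.08) ≈ 1.0742

1.0742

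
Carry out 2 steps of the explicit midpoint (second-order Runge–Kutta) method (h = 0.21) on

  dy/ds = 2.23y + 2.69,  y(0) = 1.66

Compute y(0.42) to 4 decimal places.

Midpoint: k1 = f(s_n, y_n); k2 = f(s_n + h/2, y_n + (h/2)·k1); y_{n+1} = y_n + h·k2.
s=0.000000, y=1.660000:
  k1 = f(0.000000, 1.660000) = 6.391800
  k2 = f(0.105000, 2.331139) = 7.888440
  y ← 1.660000 + 0.21·7.888440 = 3.316572
s=0.210000, y=3.316572:
  k1 = f(0.210000, 3.316572) = 10.085956
  k2 = f(0.315000, 4.375598) = 12.447583
  y ← 3.316572 + 0.21·12.447583 = 5.930565
y(0.42) ≈ 5.9306

5.9306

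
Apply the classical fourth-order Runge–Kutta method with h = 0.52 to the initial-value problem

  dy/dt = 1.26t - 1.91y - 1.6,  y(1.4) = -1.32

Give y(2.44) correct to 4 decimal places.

0.2756

RK4: k1 = f(t_n, y_n); k2 = f(t_n + h/2, y_n + (h/2)·k1); k3 = f(t_n + h/2, y_n + (h/2)·k2); k4 = f(t_n + h, y_n + h·k3); y_{n+1} = y_n + (h/6)·(k1 + 2k2 + 2k3 + k4).
t=1.400000, y=-1.320000:
  k1 = f(1.400000, -1.320000) = 2.685200
  k2 = f(1.660000, -0.621848) = 1.679330
  k3 = f(1.660000, -0.883374) = 2.178845
  k4 = f(1.920000, -0.187001) = 1.176371
  y ← -1.320000 + (0.52/6)·(k1 + 2k2 + 2k3 + k4) = -0.316580
t=1.920000, y=-0.316580:
  k1 = f(1.920000, -0.316580) = 1.423868
  k2 = f(2.180000, 0.053626) = 1.044375
  k3 = f(2.180000, -0.045043) = 1.232831
  k4 = f(2.440000, 0.324492) = 0.854620
  y ← -0.316580 + (0.52/6)·(k1 + 2k2 + 2k3 + k4) = 0.275605
y(2.44) ≈ 0.2756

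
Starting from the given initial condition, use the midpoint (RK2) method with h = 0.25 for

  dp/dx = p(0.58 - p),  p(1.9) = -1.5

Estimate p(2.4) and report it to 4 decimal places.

-6.7256

Midpoint: k1 = f(x_n, p_n); k2 = f(x_n + h/2, p_n + (h/2)·k1); p_{n+1} = p_n + h·k2.
x=1.900000, p=-1.500000:
  k1 = f(1.900000, -1.500000) = -3.120000
  k2 = f(2.025000, -1.890000) = -4.668300
  p ← -1.500000 + 0.25·(-4.668300) = -2.667075
x=2.150000, p=-2.667075:
  k1 = f(2.150000, -2.667075) = -8.660193
  k2 = f(2.275000, -3.749599) = -16.234261
  p ← -2.667075 + 0.25·(-16.234261) = -6.725640
p(2.4) ≈ -6.7256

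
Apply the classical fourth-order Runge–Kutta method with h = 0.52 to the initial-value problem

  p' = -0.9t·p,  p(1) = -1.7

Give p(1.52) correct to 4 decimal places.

-0.9432

RK4: k1 = f(t_n, p_n); k2 = f(t_n + h/2, p_n + (h/2)·k1); k3 = f(t_n + h/2, p_n + (h/2)·k2); k4 = f(t_n + h, p_n + h·k3); p_{n+1} = p_n + (h/6)·(k1 + 2k2 + 2k3 + k4).
t=1.000000, p=-1.700000:
  k1 = f(1.000000, -1.700000) = 1.530000
  k2 = f(1.260000, -1.302200) = 1.476695
  k3 = f(1.260000, -1.316059) = 1.492411
  k4 = f(1.520000, -0.923946) = 1.263958
  p ← -1.700000 + (0.52/6)·(k1 + 2k2 + 2k3 + k4) = -0.943212
p(1.52) ≈ -0.9432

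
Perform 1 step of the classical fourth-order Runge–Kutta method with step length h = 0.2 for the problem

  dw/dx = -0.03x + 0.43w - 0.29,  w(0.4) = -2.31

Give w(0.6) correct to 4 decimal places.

-2.5811

RK4: k1 = f(x_n, w_n); k2 = f(x_n + h/2, w_n + (h/2)·k1); k3 = f(x_n + h/2, w_n + (h/2)·k2); k4 = f(x_n + h, w_n + h·k3); w_{n+1} = w_n + (h/6)·(k1 + 2k2 + 2k3 + k4).
x=0.400000, w=-2.310000:
  k1 = f(0.400000, -2.310000) = -1.295300
  k2 = f(0.500000, -2.439530) = -1.353998
  k3 = f(0.500000, -2.445400) = -1.356522
  k4 = f(0.600000, -2.581304) = -1.417961
  w ← -2.310000 + (0.2/6)·(k1 + 2k2 + 2k3 + k4) = -2.581143
w(0.6) ≈ -2.5811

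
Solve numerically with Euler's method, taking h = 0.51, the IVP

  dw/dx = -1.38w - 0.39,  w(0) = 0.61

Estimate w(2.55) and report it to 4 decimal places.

Euler: w_{n+1} = w_n + h·f(x_n, w_n).
x=0.000000, w=0.610000: f=-1.231800 → w ← 0.610000 + 0.51·(-1.231800) = -0.018218
x=0.510000, w=-0.018218: f=-0.364859 → w ← -0.018218 + 0.51·(-0.364859) = -0.204296
x=1.020000, w=-0.204296: f=-0.108071 → w ← -0.204296 + 0.51·(-0.108071) = -0.259413
x=1.530000, w=-0.259413: f=-0.032011 → w ← -0.259413 + 0.51·(-0.032011) = -0.275738
x=2.040000, w=-0.275738: f=-0.009482 → w ← -0.275738 + 0.51·(-0.009482) = -0.280574
w(2.55) ≈ -0.2806

-0.2806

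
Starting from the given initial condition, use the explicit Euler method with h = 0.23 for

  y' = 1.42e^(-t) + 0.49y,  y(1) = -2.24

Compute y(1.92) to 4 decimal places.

-3.0053

Euler: y_{n+1} = y_n + h·f(t_n, y_n).
t=1.000000, y=-2.240000: f=-0.575211 → y ← -2.240000 + 0.23·(-0.575211) = -2.372299
t=1.230000, y=-2.372299: f=-0.747371 → y ← -2.372299 + 0.23·(-0.747371) = -2.544194
t=1.460000, y=-2.544194: f=-0.916879 → y ← -2.544194 + 0.23·(-0.916879) = -2.755076
t=1.690000, y=-2.755076: f=-1.087970 → y ← -2.755076 + 0.23·(-1.087970) = -3.005309
y(1.92) ≈ -3.0053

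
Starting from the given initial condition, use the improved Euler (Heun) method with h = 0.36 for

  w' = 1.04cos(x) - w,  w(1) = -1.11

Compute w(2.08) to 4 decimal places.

-0.4480

Heun: k1 = f(x_n, w_n); k2 = f(x_n + h, w_n + h·k1); w_{n+1} = w_n + (h/2)·(k1 + k2).
x=1.000000, w=-1.110000:
  k1 = f(1.000000, -1.110000) = 1.671914
  k2 = f(1.360000, -0.508111) = 0.725719
  w ← -1.110000 + (0.36/2)·(1.671914 + 0.725719) = -0.678426
x=1.360000, w=-0.678426:
  k1 = f(1.360000, -0.678426) = 0.896034
  k2 = f(1.720000, -0.355854) = 0.201257
  w ← -0.678426 + (0.36/2)·(0.896034 + 0.201257) = -0.480914
x=1.720000, w=-0.480914:
  k1 = f(1.720000, -0.480914) = 0.326317
  k2 = f(2.080000, -0.363440) = -0.143542
  w ← -0.480914 + (0.36/2)·(0.326317 + (-0.143542)) = -0.448014
w(2.08) ≈ -0.4480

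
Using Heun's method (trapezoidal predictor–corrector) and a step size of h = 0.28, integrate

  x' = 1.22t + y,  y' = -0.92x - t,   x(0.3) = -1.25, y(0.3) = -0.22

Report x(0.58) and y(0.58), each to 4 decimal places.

Heun on (x,y): k1 = f(t_n, state_n); k2 = f(t_n + h, state_n + h·k1); state_{n+1} = state_n + (h/2)·(k1 + k2).
0.300000: (-1.250000, -0.220000)
  k1 = (0.146000, 0.850000)
  predictor → (-1.209120, 0.018000)
  k2 = (0.725600, 0.532390)
  → (-1.127976, -0.026465)
(x(0.58), y(0.58)) ≈ (-1.1280, -0.0265)

-1.1280, -0.0265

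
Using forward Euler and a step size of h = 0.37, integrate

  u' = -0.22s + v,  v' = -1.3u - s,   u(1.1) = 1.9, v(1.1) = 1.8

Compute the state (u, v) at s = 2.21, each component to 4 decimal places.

Euler on (u,v): u_{n+1} = u_n + h·u', v_{n+1} = v_n + h·v'.
1.100000: (1.900000, 1.800000); f=(1.558000, -3.570000) → (2.476460, 0.479100)
1.470000: (2.476460, 0.479100); f=(0.155700, -4.689398) → (2.534069, -1.255977)
1.840000: (2.534069, -1.255977); f=(-1.660777, -5.134290) → (1.919581, -3.155664)
(u(2.21), v(2.21)) ≈ (1.9196, -3.1557)

1.9196, -3.1557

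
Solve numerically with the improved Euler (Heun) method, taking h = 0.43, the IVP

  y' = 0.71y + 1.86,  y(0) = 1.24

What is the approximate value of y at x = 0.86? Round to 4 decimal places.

Heun: k1 = f(x_n, y_n); k2 = f(x_n + h, y_n + h·k1); y_{n+1} = y_n + (h/2)·(k1 + k2).
x=0.000000, y=1.240000:
  k1 = f(0.000000, 1.240000) = 2.740400
  k2 = f(0.430000, 2.418372) = 3.577044
  y ← 1.240000 + (0.43/2)·(2.740400 + 3.577044) = 2.598250
x=0.430000, y=2.598250:
  k1 = f(0.430000, 2.598250) = 3.704758
  k2 = f(0.860000, 4.191296) = 4.835820
  y ← 2.598250 + (0.43/2)·(3.704758 + 4.835820) = 4.434475
y(0.86) ≈ 4.4345

4.4345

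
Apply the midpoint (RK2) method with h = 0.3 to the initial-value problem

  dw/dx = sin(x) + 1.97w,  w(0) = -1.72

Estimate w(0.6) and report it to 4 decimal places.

-5.1262

Midpoint: k1 = f(x_n, w_n); k2 = f(x_n + h/2, w_n + (h/2)·k1); w_{n+1} = w_n + h·k2.
x=0.000000, w=-1.720000:
  k1 = f(0.000000, -1.720000) = -3.388400
  k2 = f(0.150000, -2.228260) = -4.240234
  w ← -1.720000 + 0.3·(-4.240234) = -2.992070
x=0.300000, w=-2.992070:
  k1 = f(0.300000, -2.992070) = -5.598858
  k2 = f(0.450000, -3.831899) = -7.113875
  w ← -2.992070 + 0.3·(-7.113875) = -5.126233
w(0.6) ≈ -5.1262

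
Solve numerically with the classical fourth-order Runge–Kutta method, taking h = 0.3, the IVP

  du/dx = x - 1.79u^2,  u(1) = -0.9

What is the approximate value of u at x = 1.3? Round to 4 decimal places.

RK4: k1 = f(x_n, u_n); k2 = f(x_n + h/2, u_n + (h/2)·k1); k3 = f(x_n + h/2, u_n + (h/2)·k2); k4 = f(x_n + h, u_n + h·k3); u_{n+1} = u_n + (h/6)·(k1 + 2k2 + 2k3 + k4).
x=1.000000, u=-0.900000:
  k1 = f(1.000000, -0.900000) = -0.449900
  k2 = f(1.150000, -0.967485) = -0.525489
  k3 = f(1.150000, -0.978823) = -0.564990
  k4 = f(1.300000, -1.069497) = -0.747445
  u ← -0.900000 + (0.3/6)·(k1 + 2k2 + 2k3 + k4) = -1.068915
u(1.3) ≈ -1.0689

-1.0689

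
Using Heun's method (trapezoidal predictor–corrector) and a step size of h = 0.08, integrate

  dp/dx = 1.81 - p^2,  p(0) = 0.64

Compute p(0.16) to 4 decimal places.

0.8397

Heun: k1 = f(x_n, p_n); k2 = f(x_n + h, p_n + h·k1); p_{n+1} = p_n + (h/2)·(k1 + k2).
x=0.000000, p=0.640000:
  k1 = f(0.000000, 0.640000) = 1.400400
  k2 = f(0.080000, 0.752032) = 1.244448
  p ← 0.640000 + (0.08/2)·(1.400400 + 1.244448) = 0.745794
x=0.080000, p=0.745794:
  k1 = f(0.080000, 0.745794) = 1.253791
  k2 = f(0.160000, 0.846097) = 1.094119
  p ← 0.745794 + (0.08/2)·(1.253791 + 1.094119) = 0.839710
p(0.16) ≈ 0.8397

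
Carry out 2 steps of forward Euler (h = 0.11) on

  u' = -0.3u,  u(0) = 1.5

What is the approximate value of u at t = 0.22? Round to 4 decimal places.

1.4026

Euler: u_{n+1} = u_n + h·f(t_n, u_n).
t=0.000000, u=1.500000: f=-0.450000 → u ← 1.500000 + 0.11·(-0.450000) = 1.450500
t=0.110000, u=1.450500: f=-0.435150 → u ← 1.450500 + 0.11·(-0.435150) = 1.402633
u(0.22) ≈ 1.4026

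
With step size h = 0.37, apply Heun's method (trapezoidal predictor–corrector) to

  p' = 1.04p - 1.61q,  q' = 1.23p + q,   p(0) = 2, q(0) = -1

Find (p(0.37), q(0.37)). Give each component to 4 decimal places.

3.4671, -0.0492

Heun on (p,q): k1 = f(x_n, state_n); k2 = f(x_n + h, state_n + h·k1); state_{n+1} = state_n + (h/2)·(k1 + k2).
0.000000: (2.000000, -1.000000)
  k1 = (3.690000, 1.460000)
  predictor → (3.365300, -0.459800)
  k2 = (4.240190, 3.679519)
  → (3.467085, -0.049189)
(p(0.37), q(0.37)) ≈ (3.4671, -0.0492)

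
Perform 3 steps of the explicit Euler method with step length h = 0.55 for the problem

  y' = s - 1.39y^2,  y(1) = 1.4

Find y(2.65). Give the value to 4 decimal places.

Euler: y_{n+1} = y_n + h·f(s_n, y_n).
s=1.000000, y=1.400000: f=-1.724400 → y ← 1.400000 + 0.55·(-1.724400) = 0.451580
s=1.550000, y=0.451580: f=1.266545 → y ← 0.451580 + 0.55·1.266545 = 1.148180
s=2.100000, y=1.148180: f=0.267540 → y ← 1.148180 + 0.55·0.267540 = 1.295327
y(2.65) ≈ 1.2953

1.2953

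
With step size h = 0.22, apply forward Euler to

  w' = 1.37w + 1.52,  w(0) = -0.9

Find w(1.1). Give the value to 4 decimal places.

-0.3275

Euler: w_{n+1} = w_n + h·f(x_n, w_n).
x=0.000000, w=-0.900000: f=0.287000 → w ← -0.900000 + 0.22·0.287000 = -0.836860
x=0.220000, w=-0.836860: f=0.373502 → w ← -0.836860 + 0.22·0.373502 = -0.754690
x=0.440000, w=-0.754690: f=0.486075 → w ← -0.754690 + 0.22·0.486075 = -0.647753
x=0.660000, w=-0.647753: f=0.632578 → w ← -0.647753 + 0.22·0.632578 = -0.508586
x=0.880000, w=-0.508586: f=0.823237 → w ← -0.508586 + 0.22·0.823237 = -0.327474
w(1.1) ≈ -0.3275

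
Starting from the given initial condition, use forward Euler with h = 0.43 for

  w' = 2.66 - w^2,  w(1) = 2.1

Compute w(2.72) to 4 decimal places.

1.6444

Euler: w_{n+1} = w_n + h·f(t_n, w_n).
t=1.000000, w=2.100000: f=-1.750000 → w ← 2.100000 + 0.43·(-1.750000) = 1.347500
t=1.430000, w=1.347500: f=0.844244 → w ← 1.347500 + 0.43·0.844244 = 1.710525
t=1.860000, w=1.710525: f=-0.265895 → w ← 1.710525 + 0.43·(-0.265895) = 1.596190
t=2.290000, w=1.596190: f=0.112178 → w ← 1.596190 + 0.43·0.112178 = 1.644426
w(2.72) ≈ 1.6444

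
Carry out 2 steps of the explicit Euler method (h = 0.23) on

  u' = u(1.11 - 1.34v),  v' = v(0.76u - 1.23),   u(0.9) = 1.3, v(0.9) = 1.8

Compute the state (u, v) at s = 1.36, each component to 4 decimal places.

0.6661, 1.4895

Euler on (u,v): u_{n+1} = u_n + h·u', v_{n+1} = v_n + h·v'.
0.900000: (1.300000, 1.800000); f=(-1.692600, -0.435600) → (0.910702, 1.699812)
1.130000: (0.910702, 1.699812); f=(-1.063471, -0.914272) → (0.666104, 1.489529)
(u(1.36), v(1.36)) ≈ (0.6661, 1.4895)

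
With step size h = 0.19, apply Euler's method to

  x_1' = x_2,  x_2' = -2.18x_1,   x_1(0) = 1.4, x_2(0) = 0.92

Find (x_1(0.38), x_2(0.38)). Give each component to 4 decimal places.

Euler on (x_1,x_2): x_1_{n+1} = x_1_n + h·x_1', x_2_{n+1} = x_2_n + h·x_2'.
0.000000: (1.400000, 0.920000); f=(0.920000, -3.052000) → (1.574800, 0.340120)
0.190000: (1.574800, 0.340120); f=(0.340120, -3.433064) → (1.639423, -0.312162)
(x_1(0.38), x_2(0.38)) ≈ (1.6394, -0.3122)

1.6394, -0.3122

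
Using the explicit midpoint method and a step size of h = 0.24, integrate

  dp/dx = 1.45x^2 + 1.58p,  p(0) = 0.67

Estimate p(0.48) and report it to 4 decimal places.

Midpoint: k1 = f(x_n, p_n); k2 = f(x_n + h/2, p_n + (h/2)·k1); p_{n+1} = p_n + h·k2.
x=0.000000, p=0.670000:
  k1 = f(0.000000, 0.670000) = 1.058600
  k2 = f(0.120000, 0.797032) = 1.280191
  p ← 0.670000 + 0.24·1.280191 = 0.977246
x=0.240000, p=0.977246:
  k1 = f(0.240000, 0.977246) = 1.627568
  k2 = f(0.360000, 1.172554) = 2.040555
  p ← 0.977246 + 0.24·2.040555 = 1.466979
p(0.48) ≈ 1.4670

1.4670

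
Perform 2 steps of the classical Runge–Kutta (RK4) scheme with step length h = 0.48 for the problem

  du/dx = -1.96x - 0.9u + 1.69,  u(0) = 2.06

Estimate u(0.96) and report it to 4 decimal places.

RK4: k1 = f(x_n, u_n); k2 = f(x_n + h/2, u_n + (h/2)·k1); k3 = f(x_n + h/2, u_n + (h/2)·k2); k4 = f(x_n + h, u_n + h·k3); u_{n+1} = u_n + (h/6)·(k1 + 2k2 + 2k3 + k4).
x=0.000000, u=2.060000:
  k1 = f(0.000000, 2.060000) = -0.164000
  k2 = f(0.240000, 2.020640) = -0.598976
  k3 = f(0.240000, 1.916246) = -0.505021
  k4 = f(0.480000, 1.817590) = -0.886631
  u ← 2.060000 + (0.48/6)·(k1 + 2k2 + 2k3 + k4) = 1.799310
x=0.480000, u=1.799310:
  k1 = f(0.480000, 1.799310) = -0.870179
  k2 = f(0.720000, 1.590467) = -1.152620
  k3 = f(0.720000, 1.522681) = -1.091613
  k4 = f(0.960000, 1.275336) = -1.339402
  u ← 1.799310 + (0.48/6)·(k1 + 2k2 + 2k3 + k4) = 1.263466
u(0.96) ≈ 1.2635

1.2635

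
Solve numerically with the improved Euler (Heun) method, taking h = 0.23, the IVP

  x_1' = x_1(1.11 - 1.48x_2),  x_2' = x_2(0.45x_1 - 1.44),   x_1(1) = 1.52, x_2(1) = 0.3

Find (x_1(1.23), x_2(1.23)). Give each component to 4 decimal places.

Heun on (x_1,x_2): k1 = f(x_n, state_n); k2 = f(x_n + h, state_n + h·k1); state_{n+1} = state_n + (h/2)·(k1 + k2).
1.000000: (1.520000, 0.300000)
  k1 = (1.012320, -0.226800)
  predictor → (1.752834, 0.247836)
  k2 = (1.302711, -0.161397)
  → (1.786229, 0.255357)
(x_1(1.23), x_2(1.23)) ≈ (1.7862, 0.2554)

1.7862, 0.2554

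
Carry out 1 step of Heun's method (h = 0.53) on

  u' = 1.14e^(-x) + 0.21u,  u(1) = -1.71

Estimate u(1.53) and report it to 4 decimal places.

-1.7220

Heun: k1 = f(x_n, u_n); k2 = f(x_n + h, u_n + h·k1); u_{n+1} = u_n + (h/2)·(k1 + k2).
x=1.000000, u=-1.710000:
  k1 = f(1.000000, -1.710000) = 0.060283
  k2 = f(1.530000, -1.678050) = -0.105540
  u ← -1.710000 + (0.53/2)·(0.060283 + (-0.105540)) = -1.721993
u(1.53) ≈ -1.7220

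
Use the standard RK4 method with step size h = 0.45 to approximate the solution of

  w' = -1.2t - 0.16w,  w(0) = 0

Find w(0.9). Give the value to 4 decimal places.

RK4: k1 = f(t_n, w_n); k2 = f(t_n + h/2, w_n + (h/2)·k1); k3 = f(t_n + h/2, w_n + (h/2)·k2); k4 = f(t_n + h, w_n + h·k3); w_{n+1} = w_n + (h/6)·(k1 + 2k2 + 2k3 + k4).
t=0.000000, w=0.000000:
  k1 = f(0.000000, 0.000000) = 0.000000
  k2 = f(0.225000, 0.000000) = -0.270000
  k3 = f(0.225000, -0.060750) = -0.260280
  k4 = f(0.450000, -0.117126) = -0.521260
  w ← 0.000000 + (0.45/6)·(k1 + 2k2 + 2k3 + k4) = -0.118636
t=0.450000, w=-0.118636:
  k1 = f(0.450000, -0.118636) = -0.521018
  k2 = f(0.675000, -0.235866) = -0.772262
  k3 = f(0.675000, -0.292395) = -0.763217
  k4 = f(0.900000, -0.462084) = -1.006067
  w ← -0.118636 + (0.45/6)·(k1 + 2k2 + 2k3 + k4) = -0.463490
w(0.9) ≈ -0.4635

-0.4635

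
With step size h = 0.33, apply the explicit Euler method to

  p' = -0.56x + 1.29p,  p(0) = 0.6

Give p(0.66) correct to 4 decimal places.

Euler: p_{n+1} = p_n + h·f(x_n, p_n).
x=0.000000, p=0.600000: f=0.774000 → p ← 0.600000 + 0.33·0.774000 = 0.855420
x=0.330000, p=0.855420: f=0.918692 → p ← 0.855420 + 0.33·0.918692 = 1.158588
p(0.66) ≈ 1.1586

1.1586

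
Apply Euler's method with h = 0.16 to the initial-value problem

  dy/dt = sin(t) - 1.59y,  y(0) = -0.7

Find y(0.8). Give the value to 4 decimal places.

0.0279

Euler: y_{n+1} = y_n + h·f(t_n, y_n).
t=0.000000, y=-0.700000: f=1.113000 → y ← -0.700000 + 0.16·1.113000 = -0.521920
t=0.160000, y=-0.521920: f=0.989171 → y ← -0.521920 + 0.16·0.989171 = -0.363653
t=0.320000, y=-0.363653: f=0.892774 → y ← -0.363653 + 0.16·0.892774 = -0.220809
t=0.480000, y=-0.220809: f=0.812865 → y ← -0.220809 + 0.16·0.812865 = -0.090750
t=0.640000, y=-0.090750: f=0.741488 → y ← -0.090750 + 0.16·0.741488 = 0.027888
y(0.8) ≈ 0.0279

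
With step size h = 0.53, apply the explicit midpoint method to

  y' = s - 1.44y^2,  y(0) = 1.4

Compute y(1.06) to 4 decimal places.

1.1583

Midpoint: k1 = f(s_n, y_n); k2 = f(s_n + h/2, y_n + (h/2)·k1); y_{n+1} = y_n + h·k2.
s=0.000000, y=1.400000:
  k1 = f(0.000000, 1.400000) = -2.822400
  k2 = f(0.265000, 0.652064) = -0.347270
  y ← 1.400000 + 0.53·(-0.347270) = 1.215947
s=0.530000, y=1.215947:
  k1 = f(0.530000, 1.215947) = -1.599079
  k2 = f(0.795000, 0.792191) = -0.108696
  y ← 1.215947 + 0.53·(-0.108696) = 1.158338
y(1.06) ≈ 1.1583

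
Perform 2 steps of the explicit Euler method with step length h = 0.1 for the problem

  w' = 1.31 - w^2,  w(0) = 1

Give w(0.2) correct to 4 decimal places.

Euler: w_{n+1} = w_n + h·f(t_n, w_n).
t=0.000000, w=1.000000: f=0.310000 → w ← 1.000000 + 0.1·0.310000 = 1.031000
t=0.100000, w=1.031000: f=0.247039 → w ← 1.031000 + 0.1·0.247039 = 1.055704
w(0.2) ≈ 1.0557

1.0557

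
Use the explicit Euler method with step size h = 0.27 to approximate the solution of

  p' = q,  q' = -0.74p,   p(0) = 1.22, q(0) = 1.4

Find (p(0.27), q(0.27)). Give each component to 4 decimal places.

Euler on (p,q): p_{n+1} = p_n + h·p', q_{n+1} = q_n + h·q'.
0.000000: (1.220000, 1.400000); f=(1.400000, -0.902800) → (1.598000, 1.156244)
(p(0.27), q(0.27)) ≈ (1.5980, 1.1562)

1.5980, 1.1562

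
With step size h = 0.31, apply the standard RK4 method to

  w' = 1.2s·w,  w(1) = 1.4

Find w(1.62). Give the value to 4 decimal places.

RK4: k1 = f(s_n, w_n); k2 = f(s_n + h/2, w_n + (h/2)·k1); k3 = f(s_n + h/2, w_n + (h/2)·k2); k4 = f(s_n + h, w_n + h·k3); w_{n+1} = w_n + (h/6)·(k1 + 2k2 + 2k3 + k4).
s=1.000000, w=1.400000:
  k1 = f(1.000000, 1.400000) = 1.680000
  k2 = f(1.155000, 1.660400) = 2.301314
  k3 = f(1.155000, 1.756704) = 2.434791
  k4 = f(1.310000, 2.154785) = 3.387323
  w ← 1.400000 + (0.31/6)·(k1 + 2k2 + 2k3 + k4) = 2.151209
s=1.310000, w=2.151209:
  k1 = f(1.310000, 2.151209) = 3.381701
  k2 = f(1.465000, 2.675373) = 4.703306
  k3 = f(1.465000, 2.880222) = 5.063430
  k4 = f(1.620000, 3.720872) = 7.233376
  w ← 2.151209 + (0.31/6)·(k1 + 2k2 + 2k3 + k4) = 3.708884
w(1.62) ≈ 3.7089

3.7089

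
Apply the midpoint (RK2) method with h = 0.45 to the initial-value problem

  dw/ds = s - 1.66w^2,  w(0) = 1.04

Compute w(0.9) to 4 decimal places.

0.8001

Midpoint: k1 = f(s_n, w_n); k2 = f(s_n + h/2, w_n + (h/2)·k1); w_{n+1} = w_n + h·k2.
s=0.000000, w=1.040000:
  k1 = f(0.000000, 1.040000) = -1.795456
  k2 = f(0.225000, 0.636022) = -0.446511
  w ← 1.040000 + 0.45·(-0.446511) = 0.839070
s=0.450000, w=0.839070:
  k1 = f(0.450000, 0.839070) = -0.718704
  k2 = f(0.675000, 0.677362) = -0.086639
  w ← 0.839070 + 0.45·(-0.086639) = 0.800082
w(0.9) ≈ 0.8001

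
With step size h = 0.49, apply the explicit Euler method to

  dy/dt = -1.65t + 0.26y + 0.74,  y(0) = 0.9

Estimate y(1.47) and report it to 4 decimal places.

1.2830

Euler: y_{n+1} = y_n + h·f(t_n, y_n).
t=0.000000, y=0.900000: f=0.974000 → y ← 0.900000 + 0.49·0.974000 = 1.377260
t=0.490000, y=1.377260: f=0.289588 → y ← 1.377260 + 0.49·0.289588 = 1.519158
t=0.980000, y=1.519158: f=-0.482019 → y ← 1.519158 + 0.49·(-0.482019) = 1.282969
y(1.47) ≈ 1.2830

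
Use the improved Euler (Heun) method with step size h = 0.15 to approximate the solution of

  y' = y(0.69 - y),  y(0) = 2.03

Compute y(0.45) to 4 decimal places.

Heun: k1 = f(s_n, y_n); k2 = f(s_n + h, y_n + h·k1); y_{n+1} = y_n + (h/2)·(k1 + k2).
s=0.000000, y=2.030000:
  k1 = f(0.000000, 2.030000) = -2.720200
  k2 = f(0.150000, 1.621970) = -1.511627
  y ← 2.030000 + (0.15/2)·(-2.720200 + (-1.511627)) = 1.712613
s=0.150000, y=1.712613:
  k1 = f(0.150000, 1.712613) = -1.751340
  k2 = f(0.300000, 1.449912) = -1.101805
  y ← 1.712613 + (0.15/2)·(-1.751340 + (-1.101805)) = 1.498627
s=0.300000, y=1.498627:
  k1 = f(0.300000, 1.498627) = -1.211830
  k2 = f(0.450000, 1.316852) = -0.825472
  y ← 1.498627 + (0.15/2)·(-1.211830 + (-0.825472)) = 1.345829
y(0.45) ≈ 1.3458

1.3458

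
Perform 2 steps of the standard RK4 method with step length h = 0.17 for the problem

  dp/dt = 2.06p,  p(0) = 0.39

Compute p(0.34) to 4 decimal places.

RK4: k1 = f(t_n, p_n); k2 = f(t_n + h/2, p_n + (h/2)·k1); k3 = f(t_n + h/2, p_n + (h/2)·k2); k4 = f(t_n + h, p_n + h·k3); p_{n+1} = p_n + (h/6)·(k1 + 2k2 + 2k3 + k4).
t=0.000000, p=0.390000:
  k1 = f(0.000000, 0.390000) = 0.803400
  k2 = f(0.085000, 0.458289) = 0.944075
  k3 = f(0.085000, 0.470246) = 0.968708
  k4 = f(0.170000, 0.554680) = 1.142641
  p ← 0.390000 + (0.17/6)·(k1 + 2k2 + 2k3 + k4) = 0.553529
t=0.170000, p=0.553529:
  k1 = f(0.170000, 0.553529) = 1.140269
  k2 = f(0.255000, 0.650452) = 1.339931
  k3 = f(0.255000, 0.667423) = 1.374891
  k4 = f(0.340000, 0.787260) = 1.621756
  p ← 0.553529 + (0.17/6)·(k1 + 2k2 + 2k3 + k4) = 0.785626
p(0.34) ≈ 0.7856

0.7856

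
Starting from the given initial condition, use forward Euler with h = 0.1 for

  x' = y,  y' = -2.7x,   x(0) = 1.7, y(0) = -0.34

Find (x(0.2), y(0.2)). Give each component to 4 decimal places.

1.5861, -1.2488

Euler on (x,y): x_{n+1} = x_n + h·x', y_{n+1} = y_n + h·y'.
0.000000: (1.700000, -0.340000); f=(-0.340000, -4.590000) → (1.666000, -0.799000)
0.100000: (1.666000, -0.799000); f=(-0.799000, -4.498200) → (1.586100, -1.248820)
(x(0.2), y(0.2)) ≈ (1.5861, -1.2488)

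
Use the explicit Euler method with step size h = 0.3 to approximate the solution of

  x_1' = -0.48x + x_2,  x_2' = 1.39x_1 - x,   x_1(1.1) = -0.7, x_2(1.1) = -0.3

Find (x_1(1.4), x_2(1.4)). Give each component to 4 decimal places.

-0.9484, -0.9219

Euler on (x_1,x_2): x_1_{n+1} = x_1_n + h·x_1', x_2_{n+1} = x_2_n + h·x_2'.
1.100000: (-0.700000, -0.300000); f=(-0.828000, -2.073000) → (-0.948400, -0.921900)
(x_1(1.4), x_2(1.4)) ≈ (-0.9484, -0.9219)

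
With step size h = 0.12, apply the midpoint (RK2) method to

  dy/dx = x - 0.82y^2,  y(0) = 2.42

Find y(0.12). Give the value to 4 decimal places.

Midpoint: k1 = f(x_n, y_n); k2 = f(x_n + h/2, y_n + (h/2)·k1); y_{n+1} = y_n + h·k2.
x=0.000000, y=2.420000:
  k1 = f(0.000000, 2.420000) = -4.802248
  k2 = f(0.060000, 2.131865) = -3.666776
  y ← 2.420000 + 0.12·(-3.666776) = 1.979987
y(0.12) ≈ 1.9800

1.9800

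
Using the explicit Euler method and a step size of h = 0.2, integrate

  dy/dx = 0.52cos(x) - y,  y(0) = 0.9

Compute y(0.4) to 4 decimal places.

Euler: y_{n+1} = y_n + h·f(x_n, y_n).
x=0.000000, y=0.900000: f=-0.380000 → y ← 0.900000 + 0.2·(-0.380000) = 0.824000
x=0.200000, y=0.824000: f=-0.314365 → y ← 0.824000 + 0.2·(-0.314365) = 0.761127
y(0.4) ≈ 0.7611

0.7611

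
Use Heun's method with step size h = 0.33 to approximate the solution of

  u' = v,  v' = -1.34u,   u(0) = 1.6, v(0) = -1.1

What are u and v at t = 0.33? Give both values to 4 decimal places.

Heun on (u,v): k1 = f(t_n, state_n); k2 = f(t_n + h, state_n + h·k1); state_{n+1} = state_n + (h/2)·(k1 + k2).
0.000000: (1.600000, -1.100000)
  k1 = (-1.100000, -2.144000)
  predictor → (1.237000, -1.807520)
  k2 = (-1.807520, -1.657580)
  → (1.120259, -1.727261)
(u(0.33), v(0.33)) ≈ (1.1203, -1.7273)

1.1203, -1.7273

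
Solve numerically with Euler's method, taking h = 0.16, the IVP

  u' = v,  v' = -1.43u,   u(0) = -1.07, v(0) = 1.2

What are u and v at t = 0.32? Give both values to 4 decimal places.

Euler on (u,v): u_{n+1} = u_n + h·u', v_{n+1} = v_n + h·v'.
0.000000: (-1.070000, 1.200000); f=(1.200000, 1.530100) → (-0.878000, 1.444816)
0.160000: (-0.878000, 1.444816); f=(1.444816, 1.255540) → (-0.646829, 1.645702)
(u(0.32), v(0.32)) ≈ (-0.6468, 1.6457)

-0.6468, 1.6457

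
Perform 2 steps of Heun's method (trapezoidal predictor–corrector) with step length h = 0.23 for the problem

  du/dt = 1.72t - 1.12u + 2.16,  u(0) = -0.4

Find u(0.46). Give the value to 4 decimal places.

0.6879

Heun: k1 = f(t_n, u_n); k2 = f(t_n + h, u_n + h·k1); u_{n+1} = u_n + (h/2)·(k1 + k2).
t=0.000000, u=-0.400000:
  k1 = f(0.000000, -0.400000) = 2.608000
  k2 = f(0.230000, 0.199840) = 2.331779
  u ← -0.400000 + (0.23/2)·(2.608000 + 2.331779) = 0.168075
t=0.230000, u=0.168075:
  k1 = f(0.230000, 0.168075) = 2.367356
  k2 = f(0.460000, 0.712567) = 2.153125
  u ← 0.168075 + (0.23/2)·(2.367356 + 2.153125) = 0.687930
u(0.46) ≈ 0.6879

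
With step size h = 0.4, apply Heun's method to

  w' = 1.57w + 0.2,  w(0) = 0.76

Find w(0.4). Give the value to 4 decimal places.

1.4923

Heun: k1 = f(t_n, w_n); k2 = f(t_n + h, w_n + h·k1); w_{n+1} = w_n + (h/2)·(k1 + k2).
t=0.000000, w=0.760000:
  k1 = f(0.000000, 0.760000) = 1.393200
  k2 = f(0.400000, 1.317280) = 2.268130
  w ← 0.760000 + (0.4/2)·(1.393200 + 2.268130) = 1.492266
w(0.4) ≈ 1.4923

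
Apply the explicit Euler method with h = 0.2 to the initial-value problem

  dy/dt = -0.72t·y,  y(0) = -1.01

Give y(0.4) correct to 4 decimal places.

-0.9809

Euler: y_{n+1} = y_n + h·f(t_n, y_n).
t=0.000000, y=-1.010000: f=0.000000 → y ← -1.010000 + 0.2·0.000000 = -1.010000
t=0.200000, y=-1.010000: f=0.145440 → y ← -1.010000 + 0.2·0.145440 = -0.980912
y(0.4) ≈ -0.9809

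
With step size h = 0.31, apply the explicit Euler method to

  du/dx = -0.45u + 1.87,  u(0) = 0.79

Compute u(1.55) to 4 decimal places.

2.5677

Euler: u_{n+1} = u_n + h·f(x_n, u_n).
x=0.000000, u=0.790000: f=1.514500 → u ← 0.790000 + 0.31·1.514500 = 1.259495
x=0.310000, u=1.259495: f=1.303227 → u ← 1.259495 + 0.31·1.303227 = 1.663495
x=0.620000, u=1.663495: f=1.121427 → u ← 1.663495 + 0.31·1.121427 = 2.011138
x=0.930000, u=2.011138: f=0.964988 → u ← 2.011138 + 0.31·0.964988 = 2.310284
x=1.240000, u=2.310284: f=0.830372 → u ← 2.310284 + 0.31·0.830372 = 2.567699
u(1.55) ≈ 2.5677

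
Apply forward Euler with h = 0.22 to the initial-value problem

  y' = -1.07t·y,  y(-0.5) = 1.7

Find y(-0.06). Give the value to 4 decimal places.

2.0253

Euler: y_{n+1} = y_n + h·f(t_n, y_n).
t=-0.500000, y=1.700000: f=0.909500 → y ← 1.700000 + 0.22·0.909500 = 1.900090
t=-0.280000, y=1.900090: f=0.569267 → y ← 1.900090 + 0.22·0.569267 = 2.025329
y(-0.06) ≈ 2.0253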